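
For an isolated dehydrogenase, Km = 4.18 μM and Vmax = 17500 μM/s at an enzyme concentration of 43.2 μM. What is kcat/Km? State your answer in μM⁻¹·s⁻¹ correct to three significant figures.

96.9 μM⁻¹·s⁻¹

kcat = Vmax/[E]total = 17500/43.2 = 405 s⁻¹.
kcat/Km = 405/4.18 = 96.9 μM⁻¹·s⁻¹.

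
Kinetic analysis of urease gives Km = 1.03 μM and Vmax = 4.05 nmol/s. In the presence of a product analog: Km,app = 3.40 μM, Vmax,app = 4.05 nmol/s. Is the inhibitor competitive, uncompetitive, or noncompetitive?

Km increases (1.03 → 3.40 μM) while Vmax is unchanged — the hallmark of competitive inhibition.

competitive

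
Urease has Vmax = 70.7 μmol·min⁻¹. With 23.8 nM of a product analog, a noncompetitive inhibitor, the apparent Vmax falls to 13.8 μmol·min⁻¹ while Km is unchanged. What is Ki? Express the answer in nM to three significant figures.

5.77 nM

Noncompetitive: Vmax,app = Vmax/α with α = 1 + [I]/Ki.
α = Vmax/Vmax,app = 70.7/13.8 = 5.123.
Ki = [I]/(α − 1) = 23.8/4.123 = 5.77 nM.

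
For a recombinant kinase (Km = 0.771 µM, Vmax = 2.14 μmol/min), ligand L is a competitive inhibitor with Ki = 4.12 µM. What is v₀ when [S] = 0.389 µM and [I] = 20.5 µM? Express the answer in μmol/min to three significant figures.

0.167 μmol/min

With α = 1 + [I]/Ki = 1 + 20.5/4.12 = 5.976, the competitive rate law is v = Vmax[S] / (αKm + [S]).
v = 2.14×0.389 / (5.976×0.771 + 0.389) = 0.8325/4.996 = 0.167 μmol/min.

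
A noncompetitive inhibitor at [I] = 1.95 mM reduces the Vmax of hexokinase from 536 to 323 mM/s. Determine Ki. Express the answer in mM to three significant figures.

Noncompetitive: Vmax,app = Vmax/α with α = 1 + [I]/Ki.
α = Vmax/Vmax,app = 536/323 = 1.659.
Ki = [I]/(α − 1) = 1.95/0.6594 = 2.96 mM.

2.96 mM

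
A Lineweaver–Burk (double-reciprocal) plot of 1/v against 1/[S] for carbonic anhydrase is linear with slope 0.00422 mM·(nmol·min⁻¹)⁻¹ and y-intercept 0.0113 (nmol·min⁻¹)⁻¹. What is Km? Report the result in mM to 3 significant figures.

y-intercept = 1/Vmax ⇒ Vmax = 88.5 nmol·min⁻¹; slope = Km/Vmax ⇒ Km = slope × Vmax.
Km = 0.00422 × 88.5 = 0.373 mM.

0.373 mM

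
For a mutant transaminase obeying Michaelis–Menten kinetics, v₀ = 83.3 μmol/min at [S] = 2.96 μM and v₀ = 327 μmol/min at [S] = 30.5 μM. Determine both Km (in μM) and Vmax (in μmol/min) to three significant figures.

Km = 14.0 μM; Vmax = 477 μmol/min

In reciprocal form, 1/v = (Km/Vmax)·(1/[S]) + 1/Vmax. The two points give (1/[S], 1/v) = (0.3378, 0.01200) and (0.03279, 0.003058).
Slope = (0.01200 − 0.003058)/(0.3378 − 0.03279) = 0.02933; intercept = 0.01200 − 0.02933×0.3378 = 0.002097.
Vmax = 1/intercept = 477 μmol/min; Km = slope × Vmax = 0.02933 × 477 = 14.0 μM.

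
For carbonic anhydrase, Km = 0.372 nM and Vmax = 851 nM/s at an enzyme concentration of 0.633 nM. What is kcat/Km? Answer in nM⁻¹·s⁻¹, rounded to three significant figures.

kcat = Vmax/[E]total = 851/0.633 = 1340 s⁻¹.
kcat/Km = 1340/0.372 = 3610 nM⁻¹·s⁻¹.

3610 nM⁻¹·s⁻¹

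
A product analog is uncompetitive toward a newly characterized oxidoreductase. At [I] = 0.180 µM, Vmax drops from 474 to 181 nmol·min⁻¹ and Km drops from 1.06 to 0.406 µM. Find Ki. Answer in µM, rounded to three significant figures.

Uncompetitive: Vmax,app = Vmax/α (and Km,app = Km/α) with α = 1 + [I]/Ki.
α = Vmax/Vmax,app = 474/181 = 2.619.
Since α = 1 + [I]/Ki, [I]/Ki = 2.619 − 1 = 1.619 and Ki = 0.180/1.619 = 0.111 µM.

0.111 µM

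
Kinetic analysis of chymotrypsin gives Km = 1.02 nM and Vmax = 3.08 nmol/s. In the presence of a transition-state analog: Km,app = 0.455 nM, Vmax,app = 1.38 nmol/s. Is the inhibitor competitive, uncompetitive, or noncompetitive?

Both Km and Vmax decrease by the same factor (~2.24-fold) — characteristic of uncompetitive inhibition.

uncompetitive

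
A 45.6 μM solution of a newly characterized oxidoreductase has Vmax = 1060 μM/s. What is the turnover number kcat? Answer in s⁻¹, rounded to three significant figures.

kcat = Vmax/[E]total = 1060 μM/s / 45.6 μM = 23.2 s⁻¹.

23.2 s⁻¹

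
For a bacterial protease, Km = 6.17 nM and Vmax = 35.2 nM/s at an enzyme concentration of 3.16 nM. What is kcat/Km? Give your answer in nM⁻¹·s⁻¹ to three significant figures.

kcat = Vmax/[E]total = 35.2/3.16 = 11.1 s⁻¹.
kcat/Km = 11.1/6.17 = 1.81 nM⁻¹·s⁻¹.

1.81 nM⁻¹·s⁻¹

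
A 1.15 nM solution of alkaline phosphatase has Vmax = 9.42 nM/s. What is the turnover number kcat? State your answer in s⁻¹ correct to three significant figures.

kcat = Vmax/[E]total = 9.42 nM/s / 1.15 nM = 8.19 s⁻¹.

8.19 s⁻¹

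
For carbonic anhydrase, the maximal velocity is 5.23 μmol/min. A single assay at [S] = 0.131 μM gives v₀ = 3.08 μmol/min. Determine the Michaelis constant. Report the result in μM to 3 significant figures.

0.0914 μM

From v = Vmax[S]/(Km+[S]), Km = [S](Vmax − v)/v.
Km = 0.131 × (5.23 − 3.08) / 3.08 = 0.2817/3.08 = 0.0914 μM.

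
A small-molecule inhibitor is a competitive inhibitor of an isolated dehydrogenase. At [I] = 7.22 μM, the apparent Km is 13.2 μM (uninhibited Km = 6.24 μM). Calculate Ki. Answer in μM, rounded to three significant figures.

6.47 μM

Competitive: Km,app = α·Km with α = 1 + [I]/Ki.
α = Km,app/Km = 13.2/6.24 = 2.115.
Ki = [I]/(α − 1) = 7.22/1.115 = 6.47 μM.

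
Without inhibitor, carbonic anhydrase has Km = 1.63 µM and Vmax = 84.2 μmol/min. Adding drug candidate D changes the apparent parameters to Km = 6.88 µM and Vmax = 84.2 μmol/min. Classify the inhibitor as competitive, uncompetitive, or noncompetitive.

competitive

Km increases (1.63 → 6.88 µM) while Vmax is unchanged — the hallmark of competitive inhibition.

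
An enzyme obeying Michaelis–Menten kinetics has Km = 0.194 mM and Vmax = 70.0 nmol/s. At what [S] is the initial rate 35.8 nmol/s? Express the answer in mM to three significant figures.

0.203 mM

Rearranging v = Vmax[S]/(Km+[S]) gives [S] = Km·v/(Vmax − v).
[S] = 0.194 × 35.8 / (70.0 − 35.8) = 6.945/34.20 = 0.203 mM.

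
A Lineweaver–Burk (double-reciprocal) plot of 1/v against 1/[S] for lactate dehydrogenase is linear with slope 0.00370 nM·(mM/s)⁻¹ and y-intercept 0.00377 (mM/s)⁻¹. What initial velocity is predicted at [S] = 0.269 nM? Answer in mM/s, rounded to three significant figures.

The y-intercept is 1/Vmax, so Vmax = 1/0.00377 = 265 mM/s.
The slope is Km/Vmax, so Km = 0.00370 × 265 = 0.981 nM.
Then v = 265 × 0.269/(0.981 + 0.269) = 57.1 mM/s.

57.1 mM/s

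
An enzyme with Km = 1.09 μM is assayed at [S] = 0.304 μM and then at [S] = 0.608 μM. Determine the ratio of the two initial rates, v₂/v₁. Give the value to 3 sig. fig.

1.64

Since Vmax cancels, v₂/v₁ = [S]₂(Km+[S]₁) / [S]₁(Km+[S]₂).
= 0.608×(1.09+0.304) / (0.304×(1.09+0.608)) = 0.8476/0.5162 = 1.64.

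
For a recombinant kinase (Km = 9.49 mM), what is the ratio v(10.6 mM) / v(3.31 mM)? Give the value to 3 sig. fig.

2.04

Since Vmax cancels, v₂/v₁ = [S]₂(Km+[S]₁) / [S]₁(Km+[S]₂).
= 10.6×(9.49+3.31) / (3.31×(9.49+10.6)) = 135.7/66.50 = 2.04.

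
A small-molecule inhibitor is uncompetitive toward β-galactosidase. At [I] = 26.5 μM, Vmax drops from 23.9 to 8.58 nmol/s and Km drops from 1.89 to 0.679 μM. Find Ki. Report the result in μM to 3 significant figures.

Uncompetitive: Vmax,app = Vmax/α (and Km,app = Km/α) with α = 1 + [I]/Ki.
α = Vmax/Vmax,app = 23.9/8.58 = 2.786.
Ki = [I]/(α − 1) = 26.5/1.786 = 14.8 μM.

14.8 μM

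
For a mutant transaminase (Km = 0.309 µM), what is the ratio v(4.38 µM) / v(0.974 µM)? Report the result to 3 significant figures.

The fractional saturations are [S]/(Km+[S]) = 0.974/1.283 = 0.7592 and 4.38/4.689 = 0.9341.
v₂/v₁ is just their ratio: 0.9341/0.7592 = 1.23.

1.23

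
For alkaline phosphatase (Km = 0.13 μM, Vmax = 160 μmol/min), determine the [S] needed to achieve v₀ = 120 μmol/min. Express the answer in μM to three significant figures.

The required fractional saturation is v/Vmax = 120/160 = 0.7500.
Then [S]/(Km+[S]) = 0.7500 ⇒ [S] = 0.13 × 0.7500/(1 − 0.7500) = 0.390 μM.

0.390 μM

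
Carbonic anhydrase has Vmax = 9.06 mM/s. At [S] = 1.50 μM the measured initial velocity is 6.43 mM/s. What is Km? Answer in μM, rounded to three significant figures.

From v = Vmax[S]/(Km+[S]), Km = [S](Vmax − v)/v.
Km = 1.50 × (9.06 − 6.43) / 6.43 = 3.945/6.43 = 0.614 μM.

0.614 μM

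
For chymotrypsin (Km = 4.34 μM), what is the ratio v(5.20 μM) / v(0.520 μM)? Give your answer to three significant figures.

The fractional saturations are [S]/(Km+[S]) = 0.520/4.860 = 0.1070 and 5.20/9.540 = 0.5451.
v₂/v₁ is just their ratio: 0.5451/0.1070 = 5.09.

5.09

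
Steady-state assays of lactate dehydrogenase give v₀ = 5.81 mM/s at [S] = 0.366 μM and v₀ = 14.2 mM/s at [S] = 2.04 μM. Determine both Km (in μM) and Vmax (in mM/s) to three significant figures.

From v = Vmax[S]/(Km+[S]), each point gives Vmax = v(Km+[S])/[S].
Equating: 5.81(Km+0.366)/0.366 = 14.2(Km+2.04)/2.04.
15.87·Km + 5.81 = 6.961·Km + 14.2, so (15.87 − 6.961)·Km = 14.2 − 5.81.
Km = 8.390/8.914 = 0.941 μM; then Vmax = 5.81(0.941+0.366)/0.366 = 20.8 mM/s.

Km = 0.941 μM; Vmax = 20.8 mM/s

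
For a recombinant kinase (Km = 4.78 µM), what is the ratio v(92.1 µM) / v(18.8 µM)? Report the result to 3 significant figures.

1.19

The fractional saturations are [S]/(Km+[S]) = 18.8/23.58 = 0.7973 and 92.1/96.88 = 0.9507.
v₂/v₁ is just their ratio: 0.9507/0.7973 = 1.19.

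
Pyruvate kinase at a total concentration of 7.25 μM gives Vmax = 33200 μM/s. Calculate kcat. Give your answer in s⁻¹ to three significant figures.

4580 s⁻¹

kcat = Vmax/[E]total = 33200 μM/s / 7.25 μM = 4580 s⁻¹.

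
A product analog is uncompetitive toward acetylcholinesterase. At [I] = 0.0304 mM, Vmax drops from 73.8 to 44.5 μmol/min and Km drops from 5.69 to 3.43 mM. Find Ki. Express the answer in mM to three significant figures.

Uncompetitive: Vmax,app = Vmax/α (and Km,app = Km/α) with α = 1 + [I]/Ki.
α = Vmax/Vmax,app = 73.8/44.5 = 1.658.
Ki = [I]/(α − 1) = 0.0304/0.6584 = 0.0462 mM.

0.0462 mM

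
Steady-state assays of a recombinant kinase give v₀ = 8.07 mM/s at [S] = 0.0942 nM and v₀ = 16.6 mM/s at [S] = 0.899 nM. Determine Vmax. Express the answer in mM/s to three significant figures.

In reciprocal form, 1/v = (Km/Vmax)·(1/[S]) + 1/Vmax. The two points give (1/[S], 1/v) = (10.62, 0.1239) and (1.112, 0.06024).
Slope = (0.1239 − 0.06024)/(10.62 − 1.112) = 0.006700; intercept = 0.1239 − 0.006700×10.62 = 0.05279.
Vmax = 1/intercept = 18.9 mM/s; Km = slope × Vmax = 0.006700 × 18.9 = 0.127 nM.

18.9 mM/s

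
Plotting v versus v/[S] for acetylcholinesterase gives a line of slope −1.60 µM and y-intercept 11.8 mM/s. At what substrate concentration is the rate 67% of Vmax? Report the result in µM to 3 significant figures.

3.25 µM

The Eadie–Hofstee slope gives Km = 1.60 µM (slope = −Km).
v/Vmax = [S]/(Km+[S]) = 0.67 ⇒ [S] = Km·0.67/(1−0.67) = 1.60 × 2.030 = 3.25 µM.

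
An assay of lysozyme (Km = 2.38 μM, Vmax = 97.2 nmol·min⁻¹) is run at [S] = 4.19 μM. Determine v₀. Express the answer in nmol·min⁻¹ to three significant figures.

v = Vmax·[S]/(Km + [S]) = 97.2 × 4.19 / (2.38 + 4.19)
  = 407.3 / 6.570 = 62.0 nmol·min⁻¹.

62.0 nmol·min⁻¹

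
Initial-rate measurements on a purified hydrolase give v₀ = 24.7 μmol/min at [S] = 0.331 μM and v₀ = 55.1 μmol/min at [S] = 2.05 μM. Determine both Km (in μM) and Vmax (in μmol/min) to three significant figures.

Km = 0.637 μM; Vmax = 72.2 μmol/min

From v = Vmax[S]/(Km+[S]), each point gives Vmax = v(Km+[S])/[S].
Equating: 24.7(Km+0.331)/0.331 = 55.1(Km+2.05)/2.05.
74.62·Km + 24.7 = 26.88·Km + 55.1, so (74.62 − 26.88)·Km = 55.1 − 24.7.
Km = 30.40/47.74 = 0.637 μM; then Vmax = 24.7(0.637+0.331)/0.331 = 72.2 μmol/min.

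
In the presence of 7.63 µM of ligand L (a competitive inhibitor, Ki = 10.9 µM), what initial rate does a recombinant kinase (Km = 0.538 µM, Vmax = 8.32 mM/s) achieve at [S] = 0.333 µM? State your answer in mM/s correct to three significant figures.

With α = 1 + [I]/Ki = 1 + 7.63/10.9 = 1.700, the competitive rate law is v = Vmax[S] / (αKm + [S]).
v = 8.32×0.333 / (1.700×0.538 + 0.333) = 2.771/1.248 = 2.22 mM/s.

2.22 mM/s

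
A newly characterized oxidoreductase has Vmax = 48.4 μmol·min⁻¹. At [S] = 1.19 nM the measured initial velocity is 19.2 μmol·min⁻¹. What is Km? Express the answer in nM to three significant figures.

From v = Vmax[S]/(Km+[S]), Km = [S](Vmax − v)/v.
Km = 1.19 × (48.4 − 19.2) / 19.2 = 34.75/19.2 = 1.81 nM.

1.81 nM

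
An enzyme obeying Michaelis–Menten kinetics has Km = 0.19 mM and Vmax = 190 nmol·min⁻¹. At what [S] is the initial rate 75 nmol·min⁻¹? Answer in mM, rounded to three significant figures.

The required fractional saturation is v/Vmax = 75/190 = 0.3947.
Then [S]/(Km+[S]) = 0.3947 ⇒ [S] = 0.19 × 0.3947/(1 − 0.3947) = 0.124 mM.

0.124 mM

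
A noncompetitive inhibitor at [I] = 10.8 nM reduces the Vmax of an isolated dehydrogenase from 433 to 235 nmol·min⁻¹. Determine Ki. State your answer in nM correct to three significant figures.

12.8 nM

Noncompetitive: Vmax,app = Vmax/α with α = 1 + [I]/Ki.
α = Vmax/Vmax,app = 433/235 = 1.843.
Ki = [I]/(α − 1) = 10.8/0.8426 = 12.8 nM.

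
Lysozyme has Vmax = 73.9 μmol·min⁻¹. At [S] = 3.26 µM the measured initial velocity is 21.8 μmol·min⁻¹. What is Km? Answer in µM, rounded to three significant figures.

7.79 µM

v/Vmax = 21.8/73.9 = 0.2950 = [S]/(Km+[S]).
So Km + [S] = [S]/0.2950 = 11.05 µM, giving Km = 11.05 − 3.26 = 7.79 µM.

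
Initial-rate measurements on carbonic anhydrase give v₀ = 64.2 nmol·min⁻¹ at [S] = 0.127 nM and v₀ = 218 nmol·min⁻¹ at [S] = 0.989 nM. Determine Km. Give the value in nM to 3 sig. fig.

In reciprocal form, 1/v = (Km/Vmax)·(1/[S]) + 1/Vmax. The two points give (1/[S], 1/v) = (7.874, 0.01558) and (1.011, 0.004587).
Slope = (0.01558 − 0.004587)/(7.874 − 1.011) = 0.001601; intercept = 0.01558 − 0.001601×7.874 = 0.002968.
Vmax = 1/intercept = 337 nmol·min⁻¹; Km = slope × Vmax = 0.001601 × 337 = 0.539 nM.

0.539 nM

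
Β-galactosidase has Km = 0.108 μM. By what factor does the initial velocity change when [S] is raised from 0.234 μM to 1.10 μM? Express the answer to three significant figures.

Since Vmax cancels, v₂/v₁ = [S]₂(Km+[S]₁) / [S]₁(Km+[S]₂).
= 1.10×(0.108+0.234) / (0.234×(0.108+1.10)) = 0.3762/0.2827 = 1.33.

1.33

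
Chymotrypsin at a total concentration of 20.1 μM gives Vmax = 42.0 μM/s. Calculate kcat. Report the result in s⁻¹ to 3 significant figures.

2.09 s⁻¹

kcat = Vmax/[E]total = 42.0 μM/s / 20.1 μM = 2.09 s⁻¹.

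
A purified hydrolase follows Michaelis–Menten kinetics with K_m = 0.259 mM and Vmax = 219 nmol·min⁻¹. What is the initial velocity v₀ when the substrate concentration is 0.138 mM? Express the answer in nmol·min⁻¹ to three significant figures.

76.1 nmol·min⁻¹

v = Vmax·[S]/(Km + [S]) = 219 × 0.138 / (0.259 + 0.138)
  = 30.22 / 0.3970 = 76.1 nmol·min⁻¹.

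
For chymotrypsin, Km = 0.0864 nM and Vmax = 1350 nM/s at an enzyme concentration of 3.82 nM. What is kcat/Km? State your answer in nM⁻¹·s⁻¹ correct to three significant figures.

4090 nM⁻¹·s⁻¹

kcat = Vmax/[E]total = 1350/3.82 = 353 s⁻¹.
kcat/Km = 353/0.0864 = 4090 nM⁻¹·s⁻¹.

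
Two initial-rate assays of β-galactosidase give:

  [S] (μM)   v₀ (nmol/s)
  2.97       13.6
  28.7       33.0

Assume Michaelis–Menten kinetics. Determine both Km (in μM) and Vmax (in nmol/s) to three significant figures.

From v = Vmax[S]/(Km+[S]), each point gives Vmax = v(Km+[S])/[S].
Equating: 13.6(Km+2.97)/2.97 = 33.0(Km+28.7)/28.7.
4.579·Km + 13.6 = 1.150·Km + 33.0, so (4.579 − 1.150)·Km = 33.0 − 13.6.
Km = 19.40/3.429 = 5.66 μM; then Vmax = 13.6(5.66+2.97)/2.97 = 39.5 nmol/s.

Km = 5.66 μM; Vmax = 39.5 nmol/s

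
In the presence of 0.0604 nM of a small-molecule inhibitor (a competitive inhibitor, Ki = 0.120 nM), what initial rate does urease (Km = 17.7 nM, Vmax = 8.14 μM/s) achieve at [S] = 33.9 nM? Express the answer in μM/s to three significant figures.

With α = 1 + [I]/Ki = 1 + 0.0604/0.120 = 1.503, the competitive rate law is v = Vmax[S] / (αKm + [S]).
v = 8.14×33.9 / (1.503×17.7 + 33.9) = 275.9/60.51 = 4.56 μM/s.

4.56 μM/s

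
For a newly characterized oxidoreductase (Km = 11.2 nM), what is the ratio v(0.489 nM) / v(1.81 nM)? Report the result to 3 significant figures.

Since Vmax cancels, v₂/v₁ = [S]₂(Km+[S]₁) / [S]₁(Km+[S]₂).
= 0.489×(11.2+1.81) / (1.81×(11.2+0.489)) = 6.362/21.16 = 0.301.

0.301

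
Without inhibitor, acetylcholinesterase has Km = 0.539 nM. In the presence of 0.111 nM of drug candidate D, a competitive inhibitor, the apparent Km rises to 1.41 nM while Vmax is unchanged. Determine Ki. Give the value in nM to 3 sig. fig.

0.0687 nM

Competitive: Km,app = α·Km with α = 1 + [I]/Ki.
α = Km,app/Km = 1.41/0.539 = 2.616.
Ki = [I]/(α − 1) = 0.111/1.616 = 0.0687 nM.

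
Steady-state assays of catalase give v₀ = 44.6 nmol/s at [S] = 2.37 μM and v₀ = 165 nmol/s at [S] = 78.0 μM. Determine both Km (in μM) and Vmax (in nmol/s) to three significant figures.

Km = 7.21 μM; Vmax = 180 nmol/s

From v = Vmax[S]/(Km+[S]), each point gives Vmax = v(Km+[S])/[S].
Equating: 44.6(Km+2.37)/2.37 = 165(Km+78.0)/78.0.
18.82·Km + 44.6 = 2.115·Km + 165, so (18.82 − 2.115)·Km = 165 − 44.6.
Km = 120.4/16.70 = 7.21 μM; then Vmax = 44.6(7.21+2.37)/2.37 = 180 nmol/s.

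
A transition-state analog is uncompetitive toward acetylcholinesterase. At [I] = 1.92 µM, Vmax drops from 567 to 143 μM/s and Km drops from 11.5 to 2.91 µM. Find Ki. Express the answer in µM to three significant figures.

Uncompetitive: Vmax,app = Vmax/α (and Km,app = Km/α) with α = 1 + [I]/Ki.
α = Vmax/Vmax,app = 567/143 = 3.965.
Ki = [I]/(α − 1) = 1.92/2.965 = 0.648 µM.

0.648 µM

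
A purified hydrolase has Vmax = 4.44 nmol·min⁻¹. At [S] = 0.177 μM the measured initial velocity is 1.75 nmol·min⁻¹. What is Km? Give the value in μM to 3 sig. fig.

0.272 μM

v/Vmax = 1.75/4.44 = 0.3941 = [S]/(Km+[S]).
So Km + [S] = [S]/0.3941 = 0.4491 μM, giving Km = 0.4491 − 0.177 = 0.272 μM.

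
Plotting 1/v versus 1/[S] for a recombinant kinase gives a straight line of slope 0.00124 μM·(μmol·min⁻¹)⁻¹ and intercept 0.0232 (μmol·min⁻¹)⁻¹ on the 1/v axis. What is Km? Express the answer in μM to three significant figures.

0.0534 μM

y-intercept = 1/Vmax ⇒ Vmax = 43.1 μmol·min⁻¹; slope = Km/Vmax ⇒ Km = slope × Vmax.
Km = 0.00124 × 43.1 = 0.0534 μM.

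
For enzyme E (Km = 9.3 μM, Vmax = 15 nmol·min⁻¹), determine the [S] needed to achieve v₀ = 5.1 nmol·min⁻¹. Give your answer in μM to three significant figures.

The required fractional saturation is v/Vmax = 5.1/15 = 0.3400.
Then [S]/(Km+[S]) = 0.3400 ⇒ [S] = 9.3 × 0.3400/(1 − 0.3400) = 4.79 μM.

4.79 μM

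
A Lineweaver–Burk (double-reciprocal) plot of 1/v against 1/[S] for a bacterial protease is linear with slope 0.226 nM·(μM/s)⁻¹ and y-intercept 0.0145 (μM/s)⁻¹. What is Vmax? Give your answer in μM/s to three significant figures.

69.0 μM/s

The y-intercept of a Lineweaver–Burk plot equals 1/Vmax, so Vmax = 1/0.0145 = 69.0 μM/s.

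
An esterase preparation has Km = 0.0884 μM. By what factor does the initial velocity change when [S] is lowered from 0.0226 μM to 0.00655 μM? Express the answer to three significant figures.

0.339

Since Vmax cancels, v₂/v₁ = [S]₂(Km+[S]₁) / [S]₁(Km+[S]₂).
= 0.00655×(0.0884+0.0226) / (0.0226×(0.0884+0.00655)) = 0.0007270/0.002146 = 0.339.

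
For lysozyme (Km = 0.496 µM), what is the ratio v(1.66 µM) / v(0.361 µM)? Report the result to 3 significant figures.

The fractional saturations are [S]/(Km+[S]) = 0.361/0.8570 = 0.4212 and 1.66/2.156 = 0.7699.
v₂/v₁ is just their ratio: 0.7699/0.4212 = 1.83.

1.83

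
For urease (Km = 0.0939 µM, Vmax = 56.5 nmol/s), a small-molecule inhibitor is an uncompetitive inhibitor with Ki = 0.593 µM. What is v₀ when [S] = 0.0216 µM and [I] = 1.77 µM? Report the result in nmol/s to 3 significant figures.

6.78 nmol/s

With α = 1 + [I]/Ki = 1 + 1.77/0.593 = 3.985, the uncompetitive rate law is v = (Vmax/α)·[S] / (Km/α + [S]).
v = (56.5/3.985)×0.0216 / (0.0939/3.985 + 0.0216) = 0.3063/0.04516 = 6.78 nmol/s.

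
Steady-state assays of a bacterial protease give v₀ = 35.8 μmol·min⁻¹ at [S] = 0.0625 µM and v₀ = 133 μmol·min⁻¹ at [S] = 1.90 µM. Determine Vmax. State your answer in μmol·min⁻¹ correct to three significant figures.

From v = Vmax[S]/(Km+[S]), each point gives Vmax = v(Km+[S])/[S].
Equating: 35.8(Km+0.0625)/0.0625 = 133(Km+1.90)/1.90.
572.8·Km + 35.8 = 70.00·Km + 133, so (572.8 − 70.00)·Km = 133 − 35.8.
Km = 97.20/502.8 = 0.193 µM; then Vmax = 35.8(0.193+0.0625)/0.0625 = 147 μmol·min⁻¹.

147 μmol·min⁻¹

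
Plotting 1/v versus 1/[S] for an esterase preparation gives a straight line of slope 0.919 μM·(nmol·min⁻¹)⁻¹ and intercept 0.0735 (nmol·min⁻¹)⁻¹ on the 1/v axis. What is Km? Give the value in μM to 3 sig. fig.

y-intercept = 1/Vmax ⇒ Vmax = 13.6 nmol·min⁻¹; slope = Km/Vmax ⇒ Km = slope × Vmax.
Km = 0.919 × 13.6 = 12.5 μM.

12.5 μM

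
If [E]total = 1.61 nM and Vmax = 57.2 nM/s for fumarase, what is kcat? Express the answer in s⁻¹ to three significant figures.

35.5 s⁻¹

kcat = Vmax/[E]total = 57.2 nM/s / 1.61 nM = 35.5 s⁻¹.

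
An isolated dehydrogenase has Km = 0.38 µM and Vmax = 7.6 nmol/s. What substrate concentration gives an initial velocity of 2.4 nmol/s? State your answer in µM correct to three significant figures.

0.175 µM

Rearranging v = Vmax[S]/(Km+[S]) gives [S] = Km·v/(Vmax − v).
[S] = 0.38 × 2.4 / (7.6 − 2.4) = 0.9120/5.200 = 0.175 µM.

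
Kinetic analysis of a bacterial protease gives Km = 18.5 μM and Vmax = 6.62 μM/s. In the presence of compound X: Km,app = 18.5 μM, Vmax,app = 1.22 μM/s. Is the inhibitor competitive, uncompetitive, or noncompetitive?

Vmax decreases (6.62 → 1.22 μM/s) while Km is unchanged — pure noncompetitive inhibition.

noncompetitive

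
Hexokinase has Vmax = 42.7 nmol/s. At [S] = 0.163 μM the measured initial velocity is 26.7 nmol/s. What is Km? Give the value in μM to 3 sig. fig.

v/Vmax = 26.7/42.7 = 0.6253 = [S]/(Km+[S]).
So Km + [S] = [S]/0.6253 = 0.2607 μM, giving Km = 0.2607 − 0.163 = 0.0977 μM.

0.0977 μM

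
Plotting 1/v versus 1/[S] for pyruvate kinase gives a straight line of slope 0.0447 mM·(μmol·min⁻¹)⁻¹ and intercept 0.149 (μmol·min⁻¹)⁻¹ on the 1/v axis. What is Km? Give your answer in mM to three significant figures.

y-intercept = 1/Vmax ⇒ Vmax = 6.71 μmol·min⁻¹; slope = Km/Vmax ⇒ Km = slope × Vmax.
Km = 0.0447 × 6.71 = 0.300 mM.

0.300 mM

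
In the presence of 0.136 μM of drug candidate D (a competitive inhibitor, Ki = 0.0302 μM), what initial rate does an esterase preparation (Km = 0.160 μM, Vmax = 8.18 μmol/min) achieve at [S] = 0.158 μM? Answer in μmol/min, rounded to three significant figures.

1.24 μmol/min

With α = 1 + [I]/Ki = 1 + 0.136/0.0302 = 5.503, the competitive rate law is v = Vmax[S] / (αKm + [S]).
v = 8.18×0.158 / (5.503×0.160 + 0.158) = 1.292/1.039 = 1.24 μmol/min.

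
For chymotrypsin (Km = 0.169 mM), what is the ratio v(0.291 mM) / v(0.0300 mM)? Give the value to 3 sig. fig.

The fractional saturations are [S]/(Km+[S]) = 0.0300/0.1990 = 0.1508 and 0.291/0.4600 = 0.6326.
v₂/v₁ is just their ratio: 0.6326/0.1508 = 4.20.

4.20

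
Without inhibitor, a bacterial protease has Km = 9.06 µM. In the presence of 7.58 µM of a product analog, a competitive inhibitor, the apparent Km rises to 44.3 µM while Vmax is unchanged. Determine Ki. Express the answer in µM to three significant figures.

Competitive: Km,app = α·Km with α = 1 + [I]/Ki.
α = Km,app/Km = 44.3/9.06 = 4.890.
Ki = [I]/(α − 1) = 7.58/3.890 = 1.95 µM.

1.95 µM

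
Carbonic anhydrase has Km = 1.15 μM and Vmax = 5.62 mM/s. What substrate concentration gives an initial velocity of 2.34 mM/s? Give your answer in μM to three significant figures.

The required fractional saturation is v/Vmax = 2.34/5.62 = 0.4164.
Then [S]/(Km+[S]) = 0.4164 ⇒ [S] = 1.15 × 0.4164/(1 − 0.4164) = 0.820 μM.

0.820 μM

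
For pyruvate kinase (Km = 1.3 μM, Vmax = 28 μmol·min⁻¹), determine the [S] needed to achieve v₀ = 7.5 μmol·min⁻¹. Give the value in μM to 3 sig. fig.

The required fractional saturation is v/Vmax = 7.5/28 = 0.2679.
Then [S]/(Km+[S]) = 0.2679 ⇒ [S] = 1.3 × 0.2679/(1 − 0.2679) = 0.476 μM.

0.476 μM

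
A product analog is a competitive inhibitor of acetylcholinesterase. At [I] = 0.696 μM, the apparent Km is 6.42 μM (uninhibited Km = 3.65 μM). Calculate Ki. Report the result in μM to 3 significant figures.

Competitive: Km,app = α·Km with α = 1 + [I]/Ki.
α = Km,app/Km = 6.42/3.65 = 1.759.
Ki = [I]/(α − 1) = 0.696/0.7589 = 0.917 μM.

0.917 μM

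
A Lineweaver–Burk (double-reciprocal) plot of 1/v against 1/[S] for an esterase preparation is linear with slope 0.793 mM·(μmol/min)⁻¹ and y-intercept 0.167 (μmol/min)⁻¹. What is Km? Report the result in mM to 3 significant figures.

y-intercept = 1/Vmax ⇒ Vmax = 5.99 μmol/min; slope = Km/Vmax ⇒ Km = slope × Vmax.
Km = 0.793 × 5.99 = 4.75 mM.

4.75 mM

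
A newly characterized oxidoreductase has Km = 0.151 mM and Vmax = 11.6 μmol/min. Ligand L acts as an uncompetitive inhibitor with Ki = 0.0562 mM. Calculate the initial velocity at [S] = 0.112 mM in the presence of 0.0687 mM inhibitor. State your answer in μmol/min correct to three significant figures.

3.25 μmol/min

α = 1 + [I]/Ki = 1 + 0.0687/0.0562 = 2.222.
For an uncompetitive inhibitor, both parameters are divided by α, giving Vmax/α and Km/α: Km,app = 0.0679 mM, Vmax,app = 5.22 μmol/min.
v = Vmax,app·[S]/(Km,app + [S]) = 5.22 × 0.112/(0.0679 + 0.112) = 3.25 μmol/min.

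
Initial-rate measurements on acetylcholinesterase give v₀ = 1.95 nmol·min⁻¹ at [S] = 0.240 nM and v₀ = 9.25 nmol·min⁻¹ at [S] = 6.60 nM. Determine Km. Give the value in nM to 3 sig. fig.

From v = Vmax[S]/(Km+[S]), each point gives Vmax = v(Km+[S])/[S].
Equating: 1.95(Km+0.240)/0.240 = 9.25(Km+6.60)/6.60.
8.125·Km + 1.95 = 1.402·Km + 9.25, so (8.125 − 1.402)·Km = 9.25 − 1.95.
Km = 7.300/6.723 = 1.09 nM; then Vmax = 1.95(1.09+0.240)/0.240 = 10.8 nmol·min⁻¹.

1.09 nM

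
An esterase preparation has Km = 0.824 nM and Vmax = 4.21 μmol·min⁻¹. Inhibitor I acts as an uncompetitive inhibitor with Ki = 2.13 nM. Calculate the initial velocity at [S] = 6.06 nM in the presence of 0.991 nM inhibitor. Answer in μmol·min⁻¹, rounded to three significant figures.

α = 1 + [I]/Ki = 1 + 0.991/2.13 = 1.465.
For an uncompetitive inhibitor, both parameters are divided by α, giving Vmax/α and Km/α: Km,app = 0.562 nM, Vmax,app = 2.87 μmol·min⁻¹.
v = Vmax,app·[S]/(Km,app + [S]) = 2.87 × 6.06/(0.562 + 6.06) = 2.63 μmol·min⁻¹.

2.63 μmol·min⁻¹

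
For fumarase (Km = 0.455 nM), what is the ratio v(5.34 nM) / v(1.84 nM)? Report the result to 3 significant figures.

1.15

Since Vmax cancels, v₂/v₁ = [S]₂(Km+[S]₁) / [S]₁(Km+[S]₂).
= 5.34×(0.455+1.84) / (1.84×(0.455+5.34)) = 12.26/10.66 = 1.15.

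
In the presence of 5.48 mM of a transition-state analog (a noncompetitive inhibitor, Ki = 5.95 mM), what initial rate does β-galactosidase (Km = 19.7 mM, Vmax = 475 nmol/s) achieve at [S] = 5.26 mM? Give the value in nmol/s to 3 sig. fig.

With α = 1 + [I]/Ki = 1 + 5.48/5.95 = 1.921, the noncompetitive rate law is v = (Vmax/α)·[S] / (Km + [S]).
v = (475/1.921)×5.26 / (19.7 + 5.26) = 1301/24.96 = 52.1 nmol/s.

52.1 nmol/s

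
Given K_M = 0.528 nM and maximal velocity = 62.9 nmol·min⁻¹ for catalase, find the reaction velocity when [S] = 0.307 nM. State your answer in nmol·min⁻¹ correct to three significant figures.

[S]/(Km+[S]) = 0.307/0.8350 = 0.3677, the fractional saturation.
v = 0.3677 × Vmax = 0.3677 × 62.9 = 23.1 nmol·min⁻¹.

23.1 nmol·min⁻¹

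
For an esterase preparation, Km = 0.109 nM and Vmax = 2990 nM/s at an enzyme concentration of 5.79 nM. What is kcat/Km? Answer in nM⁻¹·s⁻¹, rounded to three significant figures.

kcat = Vmax/[E]total = 2990/5.79 = 516 s⁻¹.
kcat/Km = 516/0.109 = 4740 nM⁻¹·s⁻¹.

4740 nM⁻¹·s⁻¹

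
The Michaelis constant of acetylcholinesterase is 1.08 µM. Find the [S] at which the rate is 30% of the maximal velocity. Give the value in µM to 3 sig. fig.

0.463 µM

v/Vmax = [S]/(Km+[S]) = 0.3, so [S] = Km·0.3/(1 − 0.3) = 1.08 × 0.4286.
[S] = 0.463 µM.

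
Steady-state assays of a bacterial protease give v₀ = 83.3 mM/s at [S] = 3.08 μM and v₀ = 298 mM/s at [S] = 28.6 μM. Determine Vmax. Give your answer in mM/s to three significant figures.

In reciprocal form, 1/v = (Km/Vmax)·(1/[S]) + 1/Vmax. The two points give (1/[S], 1/v) = (0.3247, 0.01200) and (0.03497, 0.003356).
Slope = (0.01200 − 0.003356)/(0.3247 − 0.03497) = 0.02985; intercept = 0.01200 − 0.02985×0.3247 = 0.002312.
Vmax = 1/intercept = 433 mM/s; Km = slope × Vmax = 0.02985 × 433 = 12.9 μM.

433 mM/s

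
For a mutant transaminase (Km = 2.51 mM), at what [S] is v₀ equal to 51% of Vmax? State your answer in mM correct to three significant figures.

2.61 mM

v/Vmax = [S]/(Km+[S]) = 0.51, so [S] = Km·0.51/(1 − 0.51) = 2.51 × 1.041.
[S] = 2.61 mM.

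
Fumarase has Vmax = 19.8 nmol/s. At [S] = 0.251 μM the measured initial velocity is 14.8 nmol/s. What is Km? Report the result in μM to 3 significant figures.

From v = Vmax[S]/(Km+[S]), Km = [S](Vmax − v)/v.
Km = 0.251 × (19.8 − 14.8) / 14.8 = 1.255/14.8 = 0.0848 μM.

0.0848 μM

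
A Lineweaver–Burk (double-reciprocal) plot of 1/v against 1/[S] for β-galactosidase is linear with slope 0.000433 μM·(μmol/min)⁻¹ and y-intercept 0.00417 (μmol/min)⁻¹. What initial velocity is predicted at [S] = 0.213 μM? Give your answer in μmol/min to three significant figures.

The y-intercept is 1/Vmax, so Vmax = 1/0.00417 = 240 μmol/min.
The slope is Km/Vmax, so Km = 0.000433 × 240 = 0.104 μM.
Then v = 240 × 0.213/(0.104 + 0.213) = 161 μmol/min.

161 μmol/min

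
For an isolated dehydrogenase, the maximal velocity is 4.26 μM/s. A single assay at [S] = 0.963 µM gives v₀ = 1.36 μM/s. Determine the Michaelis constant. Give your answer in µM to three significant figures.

From v = Vmax[S]/(Km+[S]), Km = [S](Vmax − v)/v.
Km = 0.963 × (4.26 − 1.36) / 1.36 = 2.793/1.36 = 2.05 µM.

2.05 µM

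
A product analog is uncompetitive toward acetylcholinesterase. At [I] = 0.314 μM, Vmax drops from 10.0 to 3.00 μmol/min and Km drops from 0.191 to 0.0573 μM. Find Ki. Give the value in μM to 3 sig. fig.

0.135 μM

Uncompetitive: Vmax,app = Vmax/α (and Km,app = Km/α) with α = 1 + [I]/Ki.
α = Vmax/Vmax,app = 10.0/3.00 = 3.333.
Since α = 1 + [I]/Ki, [I]/Ki = 3.333 − 1 = 2.333 and Ki = 0.314/2.333 = 0.135 μM.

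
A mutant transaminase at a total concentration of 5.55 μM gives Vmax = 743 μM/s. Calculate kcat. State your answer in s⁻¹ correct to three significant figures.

134 s⁻¹

kcat = Vmax/[E]total = 743 μM/s / 5.55 μM = 134 s⁻¹.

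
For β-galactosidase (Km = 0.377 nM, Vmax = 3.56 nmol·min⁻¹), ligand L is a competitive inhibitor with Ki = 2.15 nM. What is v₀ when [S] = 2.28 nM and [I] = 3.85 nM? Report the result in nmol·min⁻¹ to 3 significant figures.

2.44 nmol·min⁻¹

α = 1 + [I]/Ki = 1 + 3.85/2.15 = 2.791.
For a competitive inhibitor, Vmax is unchanged and the apparent Km becomes α·Km: Km,app = 1.05 nM, Vmax,app = 3.56 nmol·min⁻¹.
v = Vmax,app·[S]/(Km,app + [S]) = 3.56 × 2.28/(1.05 + 2.28) = 2.44 nmol·min⁻¹.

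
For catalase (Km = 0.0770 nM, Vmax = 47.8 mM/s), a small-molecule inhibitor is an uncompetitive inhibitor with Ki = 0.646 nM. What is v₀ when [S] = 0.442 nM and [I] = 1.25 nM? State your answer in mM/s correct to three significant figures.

15.4 mM/s

α = 1 + [I]/Ki = 1 + 1.25/0.646 = 2.935.
For an uncompetitive inhibitor, both parameters are divided by α, giving Vmax/α and Km/α: Km,app = 0.0262 nM, Vmax,app = 16.3 mM/s.
v = Vmax,app·[S]/(Km,app + [S]) = 16.3 × 0.442/(0.0262 + 0.442) = 15.4 mM/s.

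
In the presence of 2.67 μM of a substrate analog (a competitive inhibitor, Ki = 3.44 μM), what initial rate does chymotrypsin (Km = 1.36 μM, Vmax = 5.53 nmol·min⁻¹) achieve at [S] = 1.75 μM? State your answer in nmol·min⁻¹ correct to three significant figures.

2.32 nmol·min⁻¹

α = 1 + [I]/Ki = 1 + 2.67/3.44 = 1.776.
For a competitive inhibitor, Vmax is unchanged and the apparent Km becomes α·Km: Km,app = 2.42 μM, Vmax,app = 5.53 nmol·min⁻¹.
v = Vmax,app·[S]/(Km,app + [S]) = 5.53 × 1.75/(2.42 + 1.75) = 2.32 nmol·min⁻¹.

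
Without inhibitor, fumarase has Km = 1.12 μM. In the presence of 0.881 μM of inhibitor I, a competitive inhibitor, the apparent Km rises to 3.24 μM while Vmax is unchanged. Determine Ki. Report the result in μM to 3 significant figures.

0.465 μM

Competitive: Km,app = α·Km with α = 1 + [I]/Ki.
α = Km,app/Km = 3.24/1.12 = 2.893.
Since α = 1 + [I]/Ki, [I]/Ki = 2.893 − 1 = 1.893 and Ki = 0.881/1.893 = 0.465 μM.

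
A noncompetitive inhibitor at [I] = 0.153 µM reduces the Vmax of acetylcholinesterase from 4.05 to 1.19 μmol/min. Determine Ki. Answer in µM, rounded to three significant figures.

Noncompetitive: Vmax,app = Vmax/α with α = 1 + [I]/Ki.
α = Vmax/Vmax,app = 4.05/1.19 = 3.403.
Ki = [I]/(α − 1) = 0.153/2.403 = 0.0637 µM.

0.0637 µM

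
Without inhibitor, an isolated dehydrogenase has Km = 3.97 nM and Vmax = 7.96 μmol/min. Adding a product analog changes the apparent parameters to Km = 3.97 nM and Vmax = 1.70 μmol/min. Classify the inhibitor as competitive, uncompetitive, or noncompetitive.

Vmax decreases (7.96 → 1.70 μmol/min) while Km is unchanged — pure noncompetitive inhibition.

noncompetitive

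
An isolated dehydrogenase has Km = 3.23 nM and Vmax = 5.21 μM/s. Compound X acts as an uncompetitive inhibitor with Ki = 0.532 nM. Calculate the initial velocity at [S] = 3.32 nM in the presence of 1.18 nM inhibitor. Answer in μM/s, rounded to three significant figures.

With α = 1 + [I]/Ki = 1 + 1.18/0.532 = 3.218, the uncompetitive rate law is v = (Vmax/α)·[S] / (Km/α + [S]).
v = (5.21/3.218)×3.32 / (3.23/3.218 + 3.32) = 5.375/4.324 = 1.24 μM/s.

1.24 μM/s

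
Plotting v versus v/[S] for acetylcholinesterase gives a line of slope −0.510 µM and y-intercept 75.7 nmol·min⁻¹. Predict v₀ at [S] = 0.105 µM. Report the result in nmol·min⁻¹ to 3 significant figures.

In the Eadie–Hofstee form v = Vmax − Km·(v/[S]), the slope is −Km and the intercept is Vmax, so Km = 0.510 µM and Vmax = 75.7 nmol·min⁻¹.
v = 75.7 × 0.105/(0.510 + 0.105) = 12.9 nmol·min⁻¹.

12.9 nmol·min⁻¹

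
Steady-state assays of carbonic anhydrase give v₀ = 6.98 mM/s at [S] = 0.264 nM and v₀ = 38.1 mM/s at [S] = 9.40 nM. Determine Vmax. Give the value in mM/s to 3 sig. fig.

In reciprocal form, 1/v = (Km/Vmax)·(1/[S]) + 1/Vmax. The two points give (1/[S], 1/v) = (3.788, 0.1433) and (0.1064, 0.02625).
Slope = (0.1433 − 0.02625)/(3.788 − 0.1064) = 0.03179; intercept = 0.1433 − 0.03179×3.788 = 0.02287.
Vmax = 1/intercept = 43.7 mM/s; Km = slope × Vmax = 0.03179 × 43.7 = 1.39 nM.

43.7 mM/s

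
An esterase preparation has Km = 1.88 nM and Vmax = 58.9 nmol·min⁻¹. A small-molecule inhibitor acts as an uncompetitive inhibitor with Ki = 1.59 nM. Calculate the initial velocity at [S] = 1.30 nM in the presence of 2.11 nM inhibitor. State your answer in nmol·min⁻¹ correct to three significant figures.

α = 1 + [I]/Ki = 1 + 2.11/1.59 = 2.327.
For an uncompetitive inhibitor, both parameters are divided by α, giving Vmax/α and Km/α: Km,app = 0.808 nM, Vmax,app = 25.3 nmol·min⁻¹.
v = Vmax,app·[S]/(Km,app + [S]) = 25.3 × 1.30/(0.808 + 1.30) = 15.6 nmol·min⁻¹.

15.6 nmol·min⁻¹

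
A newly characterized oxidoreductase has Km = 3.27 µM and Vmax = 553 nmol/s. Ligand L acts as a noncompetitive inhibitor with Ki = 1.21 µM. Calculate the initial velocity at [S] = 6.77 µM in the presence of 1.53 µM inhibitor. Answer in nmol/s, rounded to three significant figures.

165 nmol/s

With α = 1 + [I]/Ki = 1 + 1.53/1.21 = 2.264, the noncompetitive rate law is v = (Vmax/α)·[S] / (Km + [S]).
v = (553/2.264)×6.77 / (3.27 + 6.77) = 1653/10.04 = 165 nmol/s.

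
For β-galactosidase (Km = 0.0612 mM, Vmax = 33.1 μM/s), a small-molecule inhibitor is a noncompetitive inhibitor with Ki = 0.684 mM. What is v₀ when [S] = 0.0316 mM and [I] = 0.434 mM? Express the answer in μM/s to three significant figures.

α = 1 + [I]/Ki = 1 + 0.434/0.684 = 1.635.
For a noncompetitive inhibitor, Vmax is reduced to Vmax/α while Km is unchanged: Km,app = 0.0612 mM, Vmax,app = 20.3 μM/s.
v = Vmax,app·[S]/(Km,app + [S]) = 20.3 × 0.0316/(0.0612 + 0.0316) = 6.90 μM/s.

6.90 μM/s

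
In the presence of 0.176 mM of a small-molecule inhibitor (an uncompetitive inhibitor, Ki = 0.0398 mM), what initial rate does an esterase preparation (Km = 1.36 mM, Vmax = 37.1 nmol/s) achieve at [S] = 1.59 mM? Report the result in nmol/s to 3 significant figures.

5.91 nmol/s

α = 1 + [I]/Ki = 1 + 0.176/0.0398 = 5.422.
For an uncompetitive inhibitor, both parameters are divided by α, giving Vmax/α and Km/α: Km,app = 0.251 mM, Vmax,app = 6.84 nmol/s.
v = Vmax,app·[S]/(Km,app + [S]) = 6.84 × 1.59/(0.251 + 1.59) = 5.91 nmol/s.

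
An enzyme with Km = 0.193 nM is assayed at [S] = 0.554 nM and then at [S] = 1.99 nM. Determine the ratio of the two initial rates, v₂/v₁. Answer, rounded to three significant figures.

The fractional saturations are [S]/(Km+[S]) = 0.554/0.7470 = 0.7416 and 1.99/2.183 = 0.9116.
v₂/v₁ is just their ratio: 0.9116/0.7416 = 1.23.

1.23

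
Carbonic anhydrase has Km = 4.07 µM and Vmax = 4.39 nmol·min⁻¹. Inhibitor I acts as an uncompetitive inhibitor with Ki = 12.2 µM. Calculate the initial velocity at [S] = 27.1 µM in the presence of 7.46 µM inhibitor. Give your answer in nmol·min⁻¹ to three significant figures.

2.49 nmol·min⁻¹

α = 1 + [I]/Ki = 1 + 7.46/12.2 = 1.611.
For an uncompetitive inhibitor, both parameters are divided by α, giving Vmax/α and Km/α: Km,app = 2.53 µM, Vmax,app = 2.72 nmol·min⁻¹.
v = Vmax,app·[S]/(Km,app + [S]) = 2.72 × 27.1/(2.53 + 27.1) = 2.49 nmol·min⁻¹.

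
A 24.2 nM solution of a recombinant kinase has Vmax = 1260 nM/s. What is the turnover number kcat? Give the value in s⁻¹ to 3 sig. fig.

kcat = Vmax/[E]total = 1260 nM/s / 24.2 nM = 52.1 s⁻¹.

52.1 s⁻¹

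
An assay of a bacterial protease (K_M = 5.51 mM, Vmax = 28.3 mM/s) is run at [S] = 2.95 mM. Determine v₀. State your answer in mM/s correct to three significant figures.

[S]/(Km+[S]) = 2.95/8.460 = 0.3487, the fractional saturation.
v = 0.3487 × Vmax = 0.3487 × 28.3 = 9.87 mM/s.

9.87 mM/s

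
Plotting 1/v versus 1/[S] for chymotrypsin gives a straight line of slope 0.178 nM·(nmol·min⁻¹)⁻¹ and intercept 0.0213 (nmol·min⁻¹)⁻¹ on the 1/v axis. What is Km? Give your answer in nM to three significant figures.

8.36 nM

y-intercept = 1/Vmax ⇒ Vmax = 46.9 nmol·min⁻¹; slope = Km/Vmax ⇒ Km = slope × Vmax.
Km = 0.178 × 46.9 = 8.36 nM.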